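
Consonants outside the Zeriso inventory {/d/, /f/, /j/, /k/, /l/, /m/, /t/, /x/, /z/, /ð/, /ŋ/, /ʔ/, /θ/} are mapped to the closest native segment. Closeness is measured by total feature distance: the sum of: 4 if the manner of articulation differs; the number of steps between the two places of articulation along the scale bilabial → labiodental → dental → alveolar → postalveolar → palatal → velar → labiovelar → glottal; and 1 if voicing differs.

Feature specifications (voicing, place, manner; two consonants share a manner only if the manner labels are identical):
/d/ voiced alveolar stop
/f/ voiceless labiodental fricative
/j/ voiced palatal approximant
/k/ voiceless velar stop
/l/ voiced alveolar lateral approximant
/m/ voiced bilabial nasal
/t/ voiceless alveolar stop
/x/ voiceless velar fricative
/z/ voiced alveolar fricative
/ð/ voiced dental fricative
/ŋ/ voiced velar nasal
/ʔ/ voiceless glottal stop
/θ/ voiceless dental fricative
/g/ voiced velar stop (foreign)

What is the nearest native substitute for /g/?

/k/ is closest: same manner (stop), place distance 0 (velar→velar), voicing differs (+1); total 1. Next closest is /d/ at distance 3.

k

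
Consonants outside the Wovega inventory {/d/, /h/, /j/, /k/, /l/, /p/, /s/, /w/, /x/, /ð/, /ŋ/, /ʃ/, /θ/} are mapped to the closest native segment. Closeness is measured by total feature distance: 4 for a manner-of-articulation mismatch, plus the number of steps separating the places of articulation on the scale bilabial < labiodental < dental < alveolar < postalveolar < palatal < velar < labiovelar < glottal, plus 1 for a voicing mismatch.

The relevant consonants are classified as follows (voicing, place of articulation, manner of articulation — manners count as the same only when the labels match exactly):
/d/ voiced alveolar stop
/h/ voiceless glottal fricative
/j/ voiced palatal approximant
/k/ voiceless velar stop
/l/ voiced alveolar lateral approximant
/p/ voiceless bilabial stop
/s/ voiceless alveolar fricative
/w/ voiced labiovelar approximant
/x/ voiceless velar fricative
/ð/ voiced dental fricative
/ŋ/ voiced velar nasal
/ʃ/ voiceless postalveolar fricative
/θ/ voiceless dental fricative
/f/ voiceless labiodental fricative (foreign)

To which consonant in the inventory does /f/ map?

θ

/θ/ is closest: same manner (fricative), place distance 1 (labiodental→dental), same voicing; total 1. Next closest is /s/ at distance 2.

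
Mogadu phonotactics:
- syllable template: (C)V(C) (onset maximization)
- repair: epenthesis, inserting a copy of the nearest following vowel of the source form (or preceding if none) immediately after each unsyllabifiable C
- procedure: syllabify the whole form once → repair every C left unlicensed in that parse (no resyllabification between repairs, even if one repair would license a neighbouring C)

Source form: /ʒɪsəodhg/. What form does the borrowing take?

Under (C)V(C), the unsyllabifiable consonants are /h/, /g/ (at most one coda consonant is licensed; onsets are limited to one consonant).
Each unlicensed consonant becomes the onset of a new syllable: /h/ → /ho/, /g/ → /go/.

ʒɪsəodhogo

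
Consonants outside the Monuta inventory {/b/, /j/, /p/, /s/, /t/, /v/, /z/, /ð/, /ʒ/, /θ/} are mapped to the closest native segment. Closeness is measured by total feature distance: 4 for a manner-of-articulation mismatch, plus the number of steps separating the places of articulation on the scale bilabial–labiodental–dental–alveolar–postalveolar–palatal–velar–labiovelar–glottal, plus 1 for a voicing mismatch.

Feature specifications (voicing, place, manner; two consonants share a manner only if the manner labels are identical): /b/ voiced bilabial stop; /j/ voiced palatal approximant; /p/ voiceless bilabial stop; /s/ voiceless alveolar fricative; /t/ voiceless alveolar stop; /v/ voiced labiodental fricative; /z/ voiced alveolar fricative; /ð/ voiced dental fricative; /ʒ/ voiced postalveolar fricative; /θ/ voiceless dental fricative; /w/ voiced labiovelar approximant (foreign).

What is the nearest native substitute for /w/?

/j/ is closest: same manner (approximant), place distance 2 (labiovelar→palatal), same voicing; total 2. Next closest is /ʒ/ at distance 7.

j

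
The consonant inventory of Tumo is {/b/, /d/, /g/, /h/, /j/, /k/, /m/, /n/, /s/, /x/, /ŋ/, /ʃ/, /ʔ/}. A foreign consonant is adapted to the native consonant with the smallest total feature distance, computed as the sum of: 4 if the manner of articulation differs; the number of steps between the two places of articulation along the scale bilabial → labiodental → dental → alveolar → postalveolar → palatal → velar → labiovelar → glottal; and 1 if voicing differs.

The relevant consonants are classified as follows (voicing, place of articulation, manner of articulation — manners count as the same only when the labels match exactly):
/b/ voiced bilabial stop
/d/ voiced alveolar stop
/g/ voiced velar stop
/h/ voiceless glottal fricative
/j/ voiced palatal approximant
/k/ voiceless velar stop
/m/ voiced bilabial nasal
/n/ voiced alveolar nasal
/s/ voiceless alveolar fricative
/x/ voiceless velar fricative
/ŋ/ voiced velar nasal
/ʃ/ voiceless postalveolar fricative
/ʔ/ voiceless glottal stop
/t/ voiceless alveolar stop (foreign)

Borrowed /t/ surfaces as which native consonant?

d

/d/ is closest: same manner (stop), place distance 0 (alveolar→alveolar), voicing differs (+1); total 1. Next closest is /k/ at distance 3.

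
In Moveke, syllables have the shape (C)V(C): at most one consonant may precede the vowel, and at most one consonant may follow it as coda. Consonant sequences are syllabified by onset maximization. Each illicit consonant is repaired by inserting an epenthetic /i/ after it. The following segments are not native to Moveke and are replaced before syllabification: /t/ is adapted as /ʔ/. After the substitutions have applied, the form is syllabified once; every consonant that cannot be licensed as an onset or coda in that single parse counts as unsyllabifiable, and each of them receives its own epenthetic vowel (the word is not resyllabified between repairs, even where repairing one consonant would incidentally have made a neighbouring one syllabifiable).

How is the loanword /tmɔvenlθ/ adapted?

Substitution: /t/ → /ʔ/, giving /ʔmɔvenlθ/.
Syllabifying with onset maximization leaves /ʔ/, /l/, /θ/ stranded (at most one coda consonant is licensed; onsets are limited to one consonant).
Epenthesis after each stranded consonant: /ʔ/ → /ʔi/, /l/ → /li/, /θ/ → /θi/.

ʔimɔvenliθi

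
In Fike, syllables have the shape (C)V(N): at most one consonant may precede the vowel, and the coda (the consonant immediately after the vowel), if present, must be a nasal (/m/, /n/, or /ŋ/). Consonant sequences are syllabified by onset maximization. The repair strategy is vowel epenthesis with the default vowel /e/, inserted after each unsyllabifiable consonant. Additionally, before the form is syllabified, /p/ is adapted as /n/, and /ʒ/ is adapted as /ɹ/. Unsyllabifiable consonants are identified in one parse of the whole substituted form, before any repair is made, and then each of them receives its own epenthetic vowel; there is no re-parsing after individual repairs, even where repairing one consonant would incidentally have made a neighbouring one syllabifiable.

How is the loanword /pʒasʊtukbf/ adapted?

neɹasʊtukebefe

Substitution: /p/ → /n/, /ʒ/ → /ɹ/, giving /nɹasʊtukbf/.
Under (C)V(N), the unsyllabifiable consonants are /n/, /k/, /b/, /f/ (only a nasal (/m/, /n/, or /ŋ/) is licensed in coda position; onsets are limited to one consonant).
Inserting the epenthetic vowel yields /n/ → /ne/, /k/ → /ke/, /b/ → /be/, /f/ → /fe/.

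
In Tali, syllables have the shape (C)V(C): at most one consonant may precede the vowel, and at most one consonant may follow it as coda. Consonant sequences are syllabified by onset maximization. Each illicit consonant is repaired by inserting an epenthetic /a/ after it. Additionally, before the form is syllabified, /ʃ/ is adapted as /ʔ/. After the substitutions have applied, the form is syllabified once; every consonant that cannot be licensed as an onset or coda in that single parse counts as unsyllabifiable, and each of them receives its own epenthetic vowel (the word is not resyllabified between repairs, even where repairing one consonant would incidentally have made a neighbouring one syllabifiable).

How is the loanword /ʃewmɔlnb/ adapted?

Substitution: /ʃ/ → /ʔ/, giving /ʔewmɔlnb/.
Under (C)V(C), the unsyllabifiable consonants are /n/, /b/ (at most one coda consonant is licensed; onsets are limited to one consonant).
Inserting the epenthetic vowel yields /n/ → /na/, /b/ → /ba/.

ʔewmɔlnaba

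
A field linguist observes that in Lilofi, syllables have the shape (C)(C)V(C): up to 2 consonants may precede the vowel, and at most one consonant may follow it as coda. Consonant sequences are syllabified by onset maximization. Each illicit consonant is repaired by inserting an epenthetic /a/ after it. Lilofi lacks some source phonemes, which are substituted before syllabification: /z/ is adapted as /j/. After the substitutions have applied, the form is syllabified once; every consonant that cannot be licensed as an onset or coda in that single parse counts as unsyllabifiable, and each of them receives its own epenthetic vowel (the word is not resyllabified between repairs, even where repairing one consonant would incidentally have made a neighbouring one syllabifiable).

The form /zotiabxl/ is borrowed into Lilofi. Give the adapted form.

Substitution: /z/ → /j/, giving /jotiabxl/.
Syllabifying with onset maximization leaves /x/, /l/ stranded (at most one coda consonant is licensed; onsets may contain at most 2 consonants).
Inserting the epenthetic vowel yields /x/ → /xa/, /l/ → /la/.

jotiabxala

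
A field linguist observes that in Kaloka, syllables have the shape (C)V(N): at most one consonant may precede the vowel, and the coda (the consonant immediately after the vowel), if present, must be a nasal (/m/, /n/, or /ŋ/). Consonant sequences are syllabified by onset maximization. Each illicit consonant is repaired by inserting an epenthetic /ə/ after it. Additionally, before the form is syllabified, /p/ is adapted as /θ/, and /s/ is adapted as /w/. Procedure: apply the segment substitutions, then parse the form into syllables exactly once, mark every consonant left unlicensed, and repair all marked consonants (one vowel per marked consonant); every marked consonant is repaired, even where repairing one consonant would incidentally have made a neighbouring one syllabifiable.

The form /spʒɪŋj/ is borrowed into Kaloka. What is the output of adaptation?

Substitution: /s/ → /w/, /p/ → /θ/, giving /wθʒɪŋj/.
The consonants /w/, /θ/, /j/ cannot be parsed into a legal (C)V(N) syllable (only a nasal (/m/, /n/, or /ŋ/) is licensed in coda position; onsets are limited to one consonant).
Epenthesis after each stranded consonant: /w/ → /wə/, /θ/ → /θə/, /j/ → /jə/.

wəθəʒɪŋjə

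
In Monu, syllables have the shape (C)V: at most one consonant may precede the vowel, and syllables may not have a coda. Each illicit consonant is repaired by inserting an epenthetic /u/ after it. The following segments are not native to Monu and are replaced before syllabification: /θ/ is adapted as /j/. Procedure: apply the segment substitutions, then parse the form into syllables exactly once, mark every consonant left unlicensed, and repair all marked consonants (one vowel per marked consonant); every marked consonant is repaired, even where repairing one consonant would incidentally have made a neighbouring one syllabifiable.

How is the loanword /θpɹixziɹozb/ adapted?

jupuɹixuziɹozubu

Substitution: /θ/ → /j/, giving /jpɹixziɹozb/.
Syllabifying with onset maximization leaves /j/, /p/, /x/, /z/, /b/ stranded (no codas are permitted; onsets are limited to one consonant).
Each unlicensed consonant becomes the onset of a new syllable: /j/ → /ju/, /p/ → /pu/, /x/ → /xu/, /z/ → /zu/, /b/ → /bu/.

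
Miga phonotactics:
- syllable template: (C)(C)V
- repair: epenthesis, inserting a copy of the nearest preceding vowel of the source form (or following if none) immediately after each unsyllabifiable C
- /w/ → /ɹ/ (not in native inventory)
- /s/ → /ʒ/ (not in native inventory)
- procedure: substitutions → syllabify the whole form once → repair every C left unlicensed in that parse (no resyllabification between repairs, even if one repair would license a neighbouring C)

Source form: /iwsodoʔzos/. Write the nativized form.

Substitution: /w/ → /ɹ/, /s/ → /ʒ/, giving /iɹʒodoʔzoʒ/.
Under (C)(C)V, the unsyllabifiable consonants are /ʒ/ (no codas are permitted; onsets may contain at most 2 consonants).
Inserting the epenthetic vowel yields /ʒ/ → /ʒo/.

iɹʒodoʔzoʒo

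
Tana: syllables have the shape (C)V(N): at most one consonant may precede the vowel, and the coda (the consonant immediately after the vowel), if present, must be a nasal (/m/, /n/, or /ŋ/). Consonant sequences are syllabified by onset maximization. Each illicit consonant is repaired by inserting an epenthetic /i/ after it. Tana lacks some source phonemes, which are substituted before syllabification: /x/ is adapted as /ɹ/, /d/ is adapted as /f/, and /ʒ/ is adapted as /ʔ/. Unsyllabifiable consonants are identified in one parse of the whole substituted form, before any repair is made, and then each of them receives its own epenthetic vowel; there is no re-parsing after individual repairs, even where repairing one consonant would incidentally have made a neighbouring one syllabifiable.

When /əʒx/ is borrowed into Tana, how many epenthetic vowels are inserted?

After substitution the input is /əʔɹ/.
The unsyllabifiable consonants are /ʔ/, /ɹ/; each receives one epenthetic vowel.

2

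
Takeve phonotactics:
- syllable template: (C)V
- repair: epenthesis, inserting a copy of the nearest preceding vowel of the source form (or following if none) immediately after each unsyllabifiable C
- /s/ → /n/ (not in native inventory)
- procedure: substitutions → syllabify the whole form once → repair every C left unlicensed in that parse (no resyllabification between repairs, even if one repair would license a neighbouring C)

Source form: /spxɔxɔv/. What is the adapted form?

Substitution: /s/ → /n/, giving /npxɔxɔv/.
Syllabifying with onset maximization leaves /n/, /p/, /v/ stranded (no codas are permitted; onsets are limited to one consonant).
Epenthesis after each stranded consonant: /n/ → /nɔ/, /p/ → /pɔ/, /v/ → /vɔ/.

nɔpɔxɔxɔvɔ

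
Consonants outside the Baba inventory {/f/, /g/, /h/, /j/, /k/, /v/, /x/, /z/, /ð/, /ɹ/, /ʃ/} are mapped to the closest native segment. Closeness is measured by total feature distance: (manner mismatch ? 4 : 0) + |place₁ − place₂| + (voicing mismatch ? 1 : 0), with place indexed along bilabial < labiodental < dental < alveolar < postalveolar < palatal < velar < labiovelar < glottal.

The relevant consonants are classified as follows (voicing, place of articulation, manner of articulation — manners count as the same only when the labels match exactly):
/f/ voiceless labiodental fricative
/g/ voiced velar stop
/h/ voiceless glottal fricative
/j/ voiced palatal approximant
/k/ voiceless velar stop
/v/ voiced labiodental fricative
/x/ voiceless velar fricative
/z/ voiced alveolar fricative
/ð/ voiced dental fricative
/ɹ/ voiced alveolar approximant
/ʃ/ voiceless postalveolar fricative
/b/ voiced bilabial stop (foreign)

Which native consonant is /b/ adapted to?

/v/ is closest: manner differs (stop→fricative, +4), place distance 1 (bilabial→labiodental), same voicing; total 5. Next closest is /f/ at distance 6.

v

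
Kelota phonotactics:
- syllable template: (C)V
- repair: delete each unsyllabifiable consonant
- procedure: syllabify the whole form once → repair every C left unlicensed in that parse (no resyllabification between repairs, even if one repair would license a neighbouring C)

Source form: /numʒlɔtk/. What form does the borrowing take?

The consonants /m/, /ʒ/, /t/, /k/ cannot be parsed into a legal (C)V syllable (no codas are permitted; onsets are limited to one consonant).
Deletion applies to /m/, /ʒ/, /t/, /k/.

nulɔ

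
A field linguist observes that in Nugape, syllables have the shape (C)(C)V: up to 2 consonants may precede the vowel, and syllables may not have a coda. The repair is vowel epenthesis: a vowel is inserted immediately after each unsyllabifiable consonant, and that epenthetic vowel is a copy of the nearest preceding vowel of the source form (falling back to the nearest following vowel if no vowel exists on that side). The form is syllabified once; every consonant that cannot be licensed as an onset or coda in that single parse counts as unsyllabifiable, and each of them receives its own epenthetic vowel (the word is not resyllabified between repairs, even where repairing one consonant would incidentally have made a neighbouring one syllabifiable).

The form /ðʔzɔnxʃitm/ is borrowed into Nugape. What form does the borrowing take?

ðɔʔzɔnɔxʃitimi

Syllabifying with onset maximization leaves /ð/, /n/, /t/, /m/ stranded (no codas are permitted; onsets may contain at most 2 consonants).
Each unlicensed consonant becomes the onset of a new syllable: /ð/ → /ðɔ/, /n/ → /nɔ/, /t/ → /ti/, /m/ → /mi/.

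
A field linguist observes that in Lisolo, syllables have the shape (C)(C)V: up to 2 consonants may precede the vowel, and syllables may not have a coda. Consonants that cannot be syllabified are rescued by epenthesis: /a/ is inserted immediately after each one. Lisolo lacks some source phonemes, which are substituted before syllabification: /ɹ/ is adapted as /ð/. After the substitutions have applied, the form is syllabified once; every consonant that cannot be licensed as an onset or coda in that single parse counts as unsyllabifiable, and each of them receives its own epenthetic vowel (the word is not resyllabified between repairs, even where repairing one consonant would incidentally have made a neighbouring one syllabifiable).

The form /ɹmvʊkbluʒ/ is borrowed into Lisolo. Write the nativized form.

ðamvʊkabluʒa

Substitution: /ɹ/ → /ð/, giving /ðmvʊkbluʒ/.
Syllabifying with onset maximization leaves /ð/, /k/, /ʒ/ stranded (no codas are permitted; onsets may contain at most 2 consonants).
Epenthesis after each stranded consonant: /ð/ → /ða/, /k/ → /ka/, /ʒ/ → /ʒa/.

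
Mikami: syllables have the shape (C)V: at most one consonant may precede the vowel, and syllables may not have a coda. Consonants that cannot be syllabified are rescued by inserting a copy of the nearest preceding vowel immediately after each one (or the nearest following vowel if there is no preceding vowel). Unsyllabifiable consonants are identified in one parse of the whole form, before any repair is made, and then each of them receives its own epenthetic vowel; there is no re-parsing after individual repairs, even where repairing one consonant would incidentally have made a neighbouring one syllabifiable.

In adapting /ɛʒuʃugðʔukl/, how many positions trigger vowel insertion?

4

The unsyllabifiable consonants are /g/, /ð/, /k/, /l/; each receives one epenthetic vowel.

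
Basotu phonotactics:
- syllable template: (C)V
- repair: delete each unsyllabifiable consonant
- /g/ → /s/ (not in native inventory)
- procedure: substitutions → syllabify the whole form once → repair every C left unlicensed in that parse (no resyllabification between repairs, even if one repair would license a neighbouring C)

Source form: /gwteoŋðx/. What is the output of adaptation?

Substitution: /g/ → /s/, giving /swteoŋðx/.
Under (C)V, the unsyllabifiable consonants are /s/, /w/, /ŋ/, /ð/, /x/ (no codas are permitted; onsets are limited to one consonant).
Each unlicensed consonant is deleted: /s/, /w/, /ŋ/, /ð/, /x/.

teo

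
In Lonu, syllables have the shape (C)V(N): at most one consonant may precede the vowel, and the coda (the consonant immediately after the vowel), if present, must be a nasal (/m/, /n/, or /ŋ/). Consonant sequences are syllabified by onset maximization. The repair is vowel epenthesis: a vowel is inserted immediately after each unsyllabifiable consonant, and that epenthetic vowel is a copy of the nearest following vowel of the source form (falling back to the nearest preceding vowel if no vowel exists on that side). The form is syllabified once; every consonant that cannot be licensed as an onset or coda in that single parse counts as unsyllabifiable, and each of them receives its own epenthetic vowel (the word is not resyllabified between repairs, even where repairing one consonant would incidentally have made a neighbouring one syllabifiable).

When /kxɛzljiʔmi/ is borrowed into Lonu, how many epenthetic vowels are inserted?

4

The unsyllabifiable consonants are /k/, /z/, /l/, /ʔ/; each receives one epenthetic vowel.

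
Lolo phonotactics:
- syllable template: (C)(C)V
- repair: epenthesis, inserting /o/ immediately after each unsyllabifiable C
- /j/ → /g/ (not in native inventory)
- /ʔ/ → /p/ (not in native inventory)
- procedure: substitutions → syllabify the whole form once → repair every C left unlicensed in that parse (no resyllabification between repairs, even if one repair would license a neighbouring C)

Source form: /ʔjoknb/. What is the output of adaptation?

Substitution: /ʔ/ → /p/, /j/ → /g/, giving /pgoknb/.
Under (C)(C)V, the unsyllabifiable consonants are /k/, /n/, /b/ (no codas are permitted; onsets may contain at most 2 consonants).
Inserting the epenthetic vowel yields /k/ → /ko/, /n/ → /no/, /b/ → /bo/.

pgokonobo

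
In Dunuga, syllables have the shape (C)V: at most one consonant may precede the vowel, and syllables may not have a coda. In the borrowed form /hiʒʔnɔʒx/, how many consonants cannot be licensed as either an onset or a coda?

4

The consonants /ʒ/, /ʔ/, /ʒ/, /x/ cannot be parsed into a legal (C)V syllable (no codas are permitted; onsets are limited to one consonant).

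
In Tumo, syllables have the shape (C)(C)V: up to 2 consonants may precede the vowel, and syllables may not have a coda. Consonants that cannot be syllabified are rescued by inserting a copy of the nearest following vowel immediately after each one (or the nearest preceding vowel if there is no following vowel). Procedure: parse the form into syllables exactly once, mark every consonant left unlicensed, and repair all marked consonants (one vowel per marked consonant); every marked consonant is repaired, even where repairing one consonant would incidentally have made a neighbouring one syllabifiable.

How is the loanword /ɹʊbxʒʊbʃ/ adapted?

ɹʊbʊxʒʊbʊʃʊ

The consonants /b/, /b/, /ʃ/ cannot be parsed into a legal (C)(C)V syllable (no codas are permitted; onsets may contain at most 2 consonants).
Each unlicensed consonant becomes the onset of a new syllable: /b/ → /bʊ/, /b/ → /bʊ/, /ʃ/ → /ʃʊ/.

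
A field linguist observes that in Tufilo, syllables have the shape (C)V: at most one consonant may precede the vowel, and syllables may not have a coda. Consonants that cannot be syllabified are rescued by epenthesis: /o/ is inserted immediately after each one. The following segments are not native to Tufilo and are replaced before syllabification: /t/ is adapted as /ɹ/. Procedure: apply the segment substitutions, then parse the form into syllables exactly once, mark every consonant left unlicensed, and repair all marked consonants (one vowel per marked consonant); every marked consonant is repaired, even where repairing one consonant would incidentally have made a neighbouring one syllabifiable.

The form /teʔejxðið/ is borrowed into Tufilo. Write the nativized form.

ɹeʔejoxoðiðo

Substitution: /t/ → /ɹ/, giving /ɹeʔejxðið/.
The consonants /j/, /x/, /ð/ cannot be parsed into a legal (C)V syllable (no codas are permitted; onsets are limited to one consonant).
Inserting the epenthetic vowel yields /j/ → /jo/, /x/ → /xo/, /ð/ → /ðo/.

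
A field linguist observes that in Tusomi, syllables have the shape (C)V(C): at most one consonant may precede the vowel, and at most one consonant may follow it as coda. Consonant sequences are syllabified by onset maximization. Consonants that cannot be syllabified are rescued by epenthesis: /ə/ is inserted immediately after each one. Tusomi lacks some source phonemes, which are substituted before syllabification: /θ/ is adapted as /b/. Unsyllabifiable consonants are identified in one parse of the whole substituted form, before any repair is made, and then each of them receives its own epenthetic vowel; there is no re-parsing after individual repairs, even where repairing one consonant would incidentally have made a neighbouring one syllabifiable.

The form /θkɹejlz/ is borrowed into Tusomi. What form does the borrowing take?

Substitution: /θ/ → /b/, giving /bkɹejlz/.
Under (C)V(C), the unsyllabifiable consonants are /b/, /k/, /l/, /z/ (at most one coda consonant is licensed; onsets are limited to one consonant).
Inserting the epenthetic vowel yields /b/ → /bə/, /k/ → /kə/, /l/ → /lə/, /z/ → /zə/.

bəkəɹejləzə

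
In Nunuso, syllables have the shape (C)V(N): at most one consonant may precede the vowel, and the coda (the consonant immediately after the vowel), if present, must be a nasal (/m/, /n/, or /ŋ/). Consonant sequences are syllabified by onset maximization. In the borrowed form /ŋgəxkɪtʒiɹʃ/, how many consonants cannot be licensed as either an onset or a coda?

5

Under (C)V(N), the unsyllabifiable consonants are /ŋ/, /x/, /t/, /ɹ/, /ʃ/ (only a nasal (/m/, /n/, or /ŋ/) is licensed in coda position; onsets are limited to one consonant).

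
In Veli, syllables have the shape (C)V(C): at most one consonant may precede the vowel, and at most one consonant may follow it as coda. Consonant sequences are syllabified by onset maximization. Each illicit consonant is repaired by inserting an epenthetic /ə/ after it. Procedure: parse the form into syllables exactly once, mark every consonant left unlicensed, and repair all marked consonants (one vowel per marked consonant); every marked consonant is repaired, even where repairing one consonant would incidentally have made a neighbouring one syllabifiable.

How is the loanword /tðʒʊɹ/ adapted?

təðəʒʊɹ

Syllabifying with onset maximization leaves /t/, /ð/ stranded (at most one coda consonant is licensed; onsets are limited to one consonant).
Epenthesis after each stranded consonant: /t/ → /tə/, /ð/ → /ðə/.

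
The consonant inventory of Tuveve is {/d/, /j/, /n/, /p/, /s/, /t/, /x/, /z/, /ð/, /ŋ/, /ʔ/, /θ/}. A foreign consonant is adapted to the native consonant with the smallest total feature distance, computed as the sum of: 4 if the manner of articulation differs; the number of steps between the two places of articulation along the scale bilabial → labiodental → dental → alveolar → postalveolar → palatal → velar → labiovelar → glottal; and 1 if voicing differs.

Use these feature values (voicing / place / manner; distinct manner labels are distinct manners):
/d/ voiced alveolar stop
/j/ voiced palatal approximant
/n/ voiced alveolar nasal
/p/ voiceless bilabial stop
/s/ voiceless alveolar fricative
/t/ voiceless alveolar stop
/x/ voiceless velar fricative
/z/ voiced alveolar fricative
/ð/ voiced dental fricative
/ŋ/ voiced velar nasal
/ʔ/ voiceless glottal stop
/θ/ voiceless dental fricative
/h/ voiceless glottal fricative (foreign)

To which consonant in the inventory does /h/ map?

x

/x/ is closest: same manner (fricative), place distance 2 (glottal→velar), same voicing; total 2. Next closest is /ʔ/ at distance 4.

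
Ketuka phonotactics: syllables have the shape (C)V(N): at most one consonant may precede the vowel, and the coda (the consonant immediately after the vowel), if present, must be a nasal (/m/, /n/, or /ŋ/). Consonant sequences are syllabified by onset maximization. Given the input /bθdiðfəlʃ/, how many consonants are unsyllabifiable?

Syllabifying with onset maximization leaves /b/, /θ/, /ð/, /l/, /ʃ/ stranded (only a nasal (/m/, /n/, or /ŋ/) is licensed in coda position; onsets are limited to one consonant).

5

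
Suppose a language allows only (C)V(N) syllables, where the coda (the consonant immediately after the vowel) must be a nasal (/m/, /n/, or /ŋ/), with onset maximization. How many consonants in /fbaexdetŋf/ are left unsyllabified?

Under (C)V(N), the unsyllabifiable consonants are /f/, /x/, /t/, /ŋ/, /f/ (only a nasal (/m/, /n/, or /ŋ/) is licensed in coda position; onsets are limited to one consonant).

5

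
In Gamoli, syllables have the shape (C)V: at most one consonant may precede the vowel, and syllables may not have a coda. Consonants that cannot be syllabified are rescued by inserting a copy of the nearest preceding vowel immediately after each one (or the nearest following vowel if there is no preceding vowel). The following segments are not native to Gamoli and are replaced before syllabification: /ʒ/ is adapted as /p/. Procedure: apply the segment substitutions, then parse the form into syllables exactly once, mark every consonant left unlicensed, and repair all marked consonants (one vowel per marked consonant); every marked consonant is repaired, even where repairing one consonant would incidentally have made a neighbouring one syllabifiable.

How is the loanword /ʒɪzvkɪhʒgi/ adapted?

Substitution: /ʒ/ → /p/, giving /pɪzvkɪhpgi/.
The consonants /z/, /v/, /h/, /p/ cannot be parsed into a legal (C)V syllable (no codas are permitted; onsets are limited to one consonant).
Inserting the epenthetic vowel yields /z/ → /zɪ/, /v/ → /vɪ/, /h/ → /hɪ/, /p/ → /pɪ/.

pɪzɪvɪkɪhɪpɪgi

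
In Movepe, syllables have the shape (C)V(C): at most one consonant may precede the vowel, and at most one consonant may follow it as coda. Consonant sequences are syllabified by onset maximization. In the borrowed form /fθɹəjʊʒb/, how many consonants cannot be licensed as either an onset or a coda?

Under (C)V(C), the unsyllabifiable consonants are /f/, /θ/, /b/ (at most one coda consonant is licensed; onsets are limited to one consonant).

3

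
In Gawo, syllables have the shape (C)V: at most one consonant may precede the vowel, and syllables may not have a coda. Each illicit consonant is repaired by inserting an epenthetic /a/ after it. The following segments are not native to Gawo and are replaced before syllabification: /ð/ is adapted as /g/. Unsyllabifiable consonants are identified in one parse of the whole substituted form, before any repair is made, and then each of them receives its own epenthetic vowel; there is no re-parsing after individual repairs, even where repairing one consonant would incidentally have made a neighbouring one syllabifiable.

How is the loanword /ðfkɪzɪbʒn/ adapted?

gafakɪzɪbaʒana

Substitution: /ð/ → /g/, giving /gfkɪzɪbʒn/.
Under (C)V, the unsyllabifiable consonants are /g/, /f/, /b/, /ʒ/, /n/ (no codas are permitted; onsets are limited to one consonant).
Each unlicensed consonant becomes the onset of a new syllable: /g/ → /ga/, /f/ → /fa/, /b/ → /ba/, /ʒ/ → /ʒa/, /n/ → /na/.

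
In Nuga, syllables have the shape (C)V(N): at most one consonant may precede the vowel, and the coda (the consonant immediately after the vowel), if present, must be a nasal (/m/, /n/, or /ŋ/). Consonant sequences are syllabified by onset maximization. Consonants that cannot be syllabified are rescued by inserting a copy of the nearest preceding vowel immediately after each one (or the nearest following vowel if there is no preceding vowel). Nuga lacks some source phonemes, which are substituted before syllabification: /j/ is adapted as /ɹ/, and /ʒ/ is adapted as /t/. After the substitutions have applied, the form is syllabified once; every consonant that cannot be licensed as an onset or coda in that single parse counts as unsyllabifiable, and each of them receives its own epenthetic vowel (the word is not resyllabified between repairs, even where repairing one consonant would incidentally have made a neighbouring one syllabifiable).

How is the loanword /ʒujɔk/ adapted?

tuɹɔkɔ

Substitution: /ʒ/ → /t/, /j/ → /ɹ/, giving /tuɹɔk/.
Under (C)V(N), the unsyllabifiable consonants are /k/ (only a nasal (/m/, /n/, or /ŋ/) is licensed in coda position; onsets are limited to one consonant).
Inserting the epenthetic vowel yields /k/ → /kɔ/.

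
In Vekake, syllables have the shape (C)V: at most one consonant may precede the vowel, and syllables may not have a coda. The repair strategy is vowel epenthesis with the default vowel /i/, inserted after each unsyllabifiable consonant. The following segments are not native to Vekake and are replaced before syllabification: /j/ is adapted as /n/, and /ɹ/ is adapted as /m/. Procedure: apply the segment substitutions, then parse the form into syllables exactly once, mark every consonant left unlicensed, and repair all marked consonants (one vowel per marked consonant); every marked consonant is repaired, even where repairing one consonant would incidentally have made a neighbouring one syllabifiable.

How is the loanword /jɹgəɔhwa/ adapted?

nimigəɔhiwa

Substitution: /j/ → /n/, /ɹ/ → /m/, giving /nmgəɔhwa/.
Syllabifying with onset maximization leaves /n/, /m/, /h/ stranded (no codas are permitted; onsets are limited to one consonant).
Epenthesis after each stranded consonant: /n/ → /ni/, /m/ → /mi/, /h/ → /hi/.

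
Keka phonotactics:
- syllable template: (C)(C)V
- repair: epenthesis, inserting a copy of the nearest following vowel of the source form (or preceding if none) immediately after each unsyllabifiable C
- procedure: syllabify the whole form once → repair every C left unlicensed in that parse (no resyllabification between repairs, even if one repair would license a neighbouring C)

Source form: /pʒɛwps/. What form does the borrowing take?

pʒɛwɛpɛsɛ

The consonants /w/, /p/, /s/ cannot be parsed into a legal (C)(C)V syllable (no codas are permitted; onsets may contain at most 2 consonants).
Epenthesis after each stranded consonant: /w/ → /wɛ/, /p/ → /pɛ/, /s/ → /sɛ/.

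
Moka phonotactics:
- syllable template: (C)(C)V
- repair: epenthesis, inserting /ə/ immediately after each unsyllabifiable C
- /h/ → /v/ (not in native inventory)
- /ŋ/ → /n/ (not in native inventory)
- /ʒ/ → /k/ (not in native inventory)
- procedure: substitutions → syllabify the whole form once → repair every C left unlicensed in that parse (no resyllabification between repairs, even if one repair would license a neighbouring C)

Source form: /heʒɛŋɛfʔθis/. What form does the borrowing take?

Substitution: /h/ → /v/, /ʒ/ → /k/, /ŋ/ → /n/, giving /vekɛnɛfʔθis/.
Syllabifying with onset maximization leaves /f/, /s/ stranded (no codas are permitted; onsets may contain at most 2 consonants).
Each unlicensed consonant becomes the onset of a new syllable: /f/ → /fə/, /s/ → /sə/.

vekɛnɛfəʔθisə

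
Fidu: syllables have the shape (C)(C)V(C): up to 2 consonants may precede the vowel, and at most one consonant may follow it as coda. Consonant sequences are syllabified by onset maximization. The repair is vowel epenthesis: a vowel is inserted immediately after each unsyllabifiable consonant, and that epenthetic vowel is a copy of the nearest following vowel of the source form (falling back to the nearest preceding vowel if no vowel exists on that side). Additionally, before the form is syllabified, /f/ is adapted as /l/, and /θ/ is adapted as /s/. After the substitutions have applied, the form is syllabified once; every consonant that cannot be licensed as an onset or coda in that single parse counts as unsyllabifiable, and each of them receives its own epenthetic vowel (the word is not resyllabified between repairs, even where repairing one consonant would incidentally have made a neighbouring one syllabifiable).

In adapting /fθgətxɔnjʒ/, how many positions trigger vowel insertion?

3

After substitution the input is /lsgətxɔnjʒ/.
The unsyllabifiable consonants are /l/, /j/, /ʒ/; each receives one epenthetic vowel.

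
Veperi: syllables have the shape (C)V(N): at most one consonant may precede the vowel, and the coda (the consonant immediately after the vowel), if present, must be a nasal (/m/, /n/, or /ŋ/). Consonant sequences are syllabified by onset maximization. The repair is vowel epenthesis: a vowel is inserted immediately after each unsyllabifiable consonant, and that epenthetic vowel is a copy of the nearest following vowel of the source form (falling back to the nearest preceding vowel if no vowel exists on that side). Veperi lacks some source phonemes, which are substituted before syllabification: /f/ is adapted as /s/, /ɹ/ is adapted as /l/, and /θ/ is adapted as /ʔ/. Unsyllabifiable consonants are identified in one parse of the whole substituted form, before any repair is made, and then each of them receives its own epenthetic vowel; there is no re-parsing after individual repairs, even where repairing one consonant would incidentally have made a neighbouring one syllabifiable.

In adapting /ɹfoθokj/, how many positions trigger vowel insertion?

After substitution the input is /lsoʔokj/.
The unsyllabifiable consonants are /l/, /k/, /j/; each receives one epenthetic vowel.

3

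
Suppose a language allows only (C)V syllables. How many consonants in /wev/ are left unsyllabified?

1

Syllabifying with onset maximization leaves /v/ stranded (no codas are permitted; onsets are limited to one consonant).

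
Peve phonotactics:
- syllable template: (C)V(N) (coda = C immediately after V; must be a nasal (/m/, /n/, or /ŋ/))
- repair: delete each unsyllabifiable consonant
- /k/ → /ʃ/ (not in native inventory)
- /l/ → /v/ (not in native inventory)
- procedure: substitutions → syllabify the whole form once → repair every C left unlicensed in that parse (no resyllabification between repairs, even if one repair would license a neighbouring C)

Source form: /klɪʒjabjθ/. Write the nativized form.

Substitution: /k/ → /ʃ/, /l/ → /v/, giving /ʃvɪʒjabjθ/.
Syllabifying with onset maximization leaves /ʃ/, /ʒ/, /b/, /j/, /θ/ stranded (only a nasal (/m/, /n/, or /ŋ/) is licensed in coda position; onsets are limited to one consonant).
Deletion applies to /ʃ/, /ʒ/, /b/, /j/, /θ/.

vɪja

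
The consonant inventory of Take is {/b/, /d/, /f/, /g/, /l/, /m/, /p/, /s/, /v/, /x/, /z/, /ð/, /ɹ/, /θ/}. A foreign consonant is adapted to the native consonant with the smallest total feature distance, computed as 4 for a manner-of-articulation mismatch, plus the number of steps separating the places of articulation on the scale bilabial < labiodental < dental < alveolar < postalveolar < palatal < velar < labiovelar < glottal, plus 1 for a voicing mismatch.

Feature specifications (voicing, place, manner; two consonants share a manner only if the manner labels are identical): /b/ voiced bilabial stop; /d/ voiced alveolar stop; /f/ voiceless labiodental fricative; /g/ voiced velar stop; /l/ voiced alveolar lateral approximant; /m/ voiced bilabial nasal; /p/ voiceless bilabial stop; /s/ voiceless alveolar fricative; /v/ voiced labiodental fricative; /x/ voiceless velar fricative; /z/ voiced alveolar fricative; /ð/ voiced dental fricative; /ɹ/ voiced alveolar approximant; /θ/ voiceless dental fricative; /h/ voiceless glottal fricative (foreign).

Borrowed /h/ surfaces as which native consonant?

/x/ is closest: same manner (fricative), place distance 2 (glottal→velar), same voicing; total 2. Next closest is /s/ at distance 5.

x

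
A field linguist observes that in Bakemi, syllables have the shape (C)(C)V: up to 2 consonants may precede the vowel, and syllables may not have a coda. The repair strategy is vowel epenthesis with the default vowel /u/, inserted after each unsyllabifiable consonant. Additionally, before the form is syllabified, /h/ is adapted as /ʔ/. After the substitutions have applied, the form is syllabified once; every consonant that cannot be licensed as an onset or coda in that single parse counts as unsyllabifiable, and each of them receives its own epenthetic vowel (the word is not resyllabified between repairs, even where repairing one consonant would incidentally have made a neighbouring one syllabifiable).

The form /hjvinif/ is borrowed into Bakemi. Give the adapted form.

Substitution: /h/ → /ʔ/, giving /ʔjvinif/.
Under (C)(C)V, the unsyllabifiable consonants are /ʔ/, /f/ (no codas are permitted; onsets may contain at most 2 consonants).
Each unlicensed consonant becomes the onset of a new syllable: /ʔ/ → /ʔu/, /f/ → /fu/.

ʔujvinifu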